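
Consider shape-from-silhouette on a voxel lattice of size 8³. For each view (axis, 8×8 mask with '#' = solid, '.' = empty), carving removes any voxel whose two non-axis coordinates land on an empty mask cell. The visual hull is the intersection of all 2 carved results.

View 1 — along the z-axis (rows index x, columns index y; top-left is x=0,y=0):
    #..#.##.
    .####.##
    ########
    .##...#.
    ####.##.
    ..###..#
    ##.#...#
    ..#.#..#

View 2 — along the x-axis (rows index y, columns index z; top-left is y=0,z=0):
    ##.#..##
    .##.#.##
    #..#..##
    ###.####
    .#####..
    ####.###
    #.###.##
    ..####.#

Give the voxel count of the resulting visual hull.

|visual hull| = 207

full grid |V| = 512
carve view 1 (along z, XY-mask fill 38/64): 304 voxels remain
carve view 2 (along x, YZ-mask fill 44/64): 207 voxels remain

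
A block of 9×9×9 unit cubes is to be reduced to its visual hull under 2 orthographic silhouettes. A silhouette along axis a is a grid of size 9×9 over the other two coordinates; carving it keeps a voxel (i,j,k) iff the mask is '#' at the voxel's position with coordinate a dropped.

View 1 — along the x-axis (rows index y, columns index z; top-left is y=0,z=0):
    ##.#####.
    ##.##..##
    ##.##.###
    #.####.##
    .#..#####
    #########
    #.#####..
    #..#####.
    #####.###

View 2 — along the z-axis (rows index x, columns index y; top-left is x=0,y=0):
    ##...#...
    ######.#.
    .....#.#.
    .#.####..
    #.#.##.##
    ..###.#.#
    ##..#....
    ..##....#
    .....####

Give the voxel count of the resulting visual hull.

full grid |V| = 729
step 1: project along x, AND mask (62/81) → |grid| = 558
step 2: project along z, AND mask (38/81) → |grid| = 266

266 voxels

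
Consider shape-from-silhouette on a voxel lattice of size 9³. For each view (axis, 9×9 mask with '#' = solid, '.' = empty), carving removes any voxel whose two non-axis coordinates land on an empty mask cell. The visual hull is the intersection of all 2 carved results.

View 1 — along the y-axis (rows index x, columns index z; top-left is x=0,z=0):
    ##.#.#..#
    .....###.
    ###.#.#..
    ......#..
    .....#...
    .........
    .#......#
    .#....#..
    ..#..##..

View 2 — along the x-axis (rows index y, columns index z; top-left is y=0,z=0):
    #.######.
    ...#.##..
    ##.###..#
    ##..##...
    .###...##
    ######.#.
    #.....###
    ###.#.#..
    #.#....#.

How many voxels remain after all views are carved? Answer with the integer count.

105 voxels

full grid |V| = 729
[1] y-view keeps 22 columns → grid now 198
[2] x-view keeps 44 columns → grid now 105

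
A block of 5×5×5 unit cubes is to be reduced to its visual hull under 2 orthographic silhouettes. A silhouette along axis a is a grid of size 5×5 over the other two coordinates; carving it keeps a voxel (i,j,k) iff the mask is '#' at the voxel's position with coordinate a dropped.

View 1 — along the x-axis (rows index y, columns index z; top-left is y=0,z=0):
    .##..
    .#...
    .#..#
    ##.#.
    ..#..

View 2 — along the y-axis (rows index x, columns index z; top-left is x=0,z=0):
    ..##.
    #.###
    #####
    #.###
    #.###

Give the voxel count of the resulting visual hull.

remaining voxels: 27

full grid |V| = 125
after view 1 [x-axis, 9 of 25 cells solid] → remaining = 45
after view 2 [y-axis, 19 of 25 cells solid] → remaining = 27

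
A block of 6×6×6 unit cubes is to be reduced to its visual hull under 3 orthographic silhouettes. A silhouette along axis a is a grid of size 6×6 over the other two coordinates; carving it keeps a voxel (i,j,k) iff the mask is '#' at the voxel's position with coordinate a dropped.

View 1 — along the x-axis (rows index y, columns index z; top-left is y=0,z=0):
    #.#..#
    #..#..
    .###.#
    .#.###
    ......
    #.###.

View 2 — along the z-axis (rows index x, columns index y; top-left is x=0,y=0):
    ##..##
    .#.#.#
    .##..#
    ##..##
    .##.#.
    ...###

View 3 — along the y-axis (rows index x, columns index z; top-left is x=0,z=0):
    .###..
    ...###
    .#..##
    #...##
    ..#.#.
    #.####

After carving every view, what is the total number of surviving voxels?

|visual hull| = 26

start: 6×6×6 = 216 voxels
carve view 1 (along x, YZ-mask fill 17/36): 102 voxels remain
carve view 2 (along z, XY-mask fill 20/36): 52 voxels remain
carve view 3 (along y, XZ-mask fill 19/36): 26 voxels remain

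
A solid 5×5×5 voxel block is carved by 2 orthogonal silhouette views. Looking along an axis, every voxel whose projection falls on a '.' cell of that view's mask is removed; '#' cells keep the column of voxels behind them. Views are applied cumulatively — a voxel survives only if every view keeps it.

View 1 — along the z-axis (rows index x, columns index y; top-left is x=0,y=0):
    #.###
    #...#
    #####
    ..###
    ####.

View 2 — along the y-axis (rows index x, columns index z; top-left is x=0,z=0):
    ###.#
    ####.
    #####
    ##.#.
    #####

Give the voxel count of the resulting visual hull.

full grid |V| = 125
[1] z-view keeps 18 columns → grid now 90
[2] y-view keeps 21 columns → grid now 78

voxel count = 78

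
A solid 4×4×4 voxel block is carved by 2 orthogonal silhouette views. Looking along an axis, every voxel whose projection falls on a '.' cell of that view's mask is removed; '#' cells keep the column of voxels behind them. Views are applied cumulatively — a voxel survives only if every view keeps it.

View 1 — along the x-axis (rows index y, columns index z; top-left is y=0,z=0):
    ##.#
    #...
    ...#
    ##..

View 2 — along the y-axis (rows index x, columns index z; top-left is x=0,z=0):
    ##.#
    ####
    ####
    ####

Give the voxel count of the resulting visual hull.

voxel count = 28

start: 4×4×4 = 64 voxels
  1. axis=0 (YZ plane), |mask|=7  ⇒  voxels=28
  2. axis=1 (XZ plane), |mask|=15  ⇒  voxels=28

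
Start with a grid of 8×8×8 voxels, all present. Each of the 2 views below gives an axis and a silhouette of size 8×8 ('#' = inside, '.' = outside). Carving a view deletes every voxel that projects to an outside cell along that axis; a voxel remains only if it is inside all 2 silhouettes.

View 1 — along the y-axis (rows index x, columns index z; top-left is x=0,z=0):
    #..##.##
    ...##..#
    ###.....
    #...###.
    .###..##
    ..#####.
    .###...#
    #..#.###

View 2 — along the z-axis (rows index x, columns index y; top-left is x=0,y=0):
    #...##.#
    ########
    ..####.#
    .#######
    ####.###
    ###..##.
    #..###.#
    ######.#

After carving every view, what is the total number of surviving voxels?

before carving: 512 voxels (8×8×8)
  1. axis=1 (XZ plane), |mask|=34  ⇒  voxels=272
  2. axis=2 (XY plane), |mask|=48  ⇒  voxels=202

remaining voxels: 202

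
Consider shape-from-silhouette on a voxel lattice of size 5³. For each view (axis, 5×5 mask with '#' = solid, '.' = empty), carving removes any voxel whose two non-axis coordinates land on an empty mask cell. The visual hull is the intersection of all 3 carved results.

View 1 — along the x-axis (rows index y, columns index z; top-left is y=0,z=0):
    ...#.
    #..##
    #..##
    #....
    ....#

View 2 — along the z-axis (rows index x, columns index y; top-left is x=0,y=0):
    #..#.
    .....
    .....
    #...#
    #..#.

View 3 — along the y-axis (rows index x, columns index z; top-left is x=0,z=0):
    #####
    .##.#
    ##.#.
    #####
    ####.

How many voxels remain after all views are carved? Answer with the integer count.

start: 5×5×5 = 125 voxels
  1. axis=0 (YZ plane), |mask|=9  ⇒  voxels=45
  2. axis=2 (XY plane), |mask|=6  ⇒  voxels=6
  3. axis=1 (XZ plane), |mask|=20  ⇒  voxels=6

remaining voxels: 6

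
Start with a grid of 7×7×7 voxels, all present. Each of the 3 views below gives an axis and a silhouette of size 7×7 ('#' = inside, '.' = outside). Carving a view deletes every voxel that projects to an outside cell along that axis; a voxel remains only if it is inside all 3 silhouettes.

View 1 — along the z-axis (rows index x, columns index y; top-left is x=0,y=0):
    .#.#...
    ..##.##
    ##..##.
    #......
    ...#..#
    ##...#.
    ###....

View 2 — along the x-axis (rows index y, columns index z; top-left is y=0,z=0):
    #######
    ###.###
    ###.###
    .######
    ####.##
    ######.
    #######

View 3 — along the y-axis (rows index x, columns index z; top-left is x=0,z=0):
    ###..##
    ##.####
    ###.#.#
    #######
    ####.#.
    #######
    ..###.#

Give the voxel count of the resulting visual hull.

start: 7×7×7 = 343 voxels
V1 z: intersect with XY mask (19 set) -- 133 left
V2 x: intersect with YZ mask (44 set) -- 120 left
V3 y: intersect with XZ mask (39 set) -- 93 left

93 voxels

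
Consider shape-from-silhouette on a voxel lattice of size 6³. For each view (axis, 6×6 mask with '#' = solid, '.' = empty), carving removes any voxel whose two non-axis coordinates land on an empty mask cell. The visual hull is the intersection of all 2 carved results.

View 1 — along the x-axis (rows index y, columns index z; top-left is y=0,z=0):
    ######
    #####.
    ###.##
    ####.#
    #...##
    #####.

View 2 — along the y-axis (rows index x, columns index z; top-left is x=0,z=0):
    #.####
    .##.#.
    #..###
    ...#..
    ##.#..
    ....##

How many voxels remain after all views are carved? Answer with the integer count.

full grid |V| = 216
step 1: project along x, AND mask (29/36) → |grid| = 174
step 2: project along y, AND mask (18/36) → |grid| = 86

voxel count = 86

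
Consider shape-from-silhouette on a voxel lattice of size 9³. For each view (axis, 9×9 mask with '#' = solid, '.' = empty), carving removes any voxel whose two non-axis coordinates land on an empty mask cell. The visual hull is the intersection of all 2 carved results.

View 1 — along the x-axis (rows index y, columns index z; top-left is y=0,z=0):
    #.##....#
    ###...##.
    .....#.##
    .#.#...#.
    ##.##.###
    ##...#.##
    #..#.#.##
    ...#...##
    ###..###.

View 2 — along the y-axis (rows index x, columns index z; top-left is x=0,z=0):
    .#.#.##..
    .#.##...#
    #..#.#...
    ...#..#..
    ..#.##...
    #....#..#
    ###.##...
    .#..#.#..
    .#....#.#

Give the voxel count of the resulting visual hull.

123 voxels

start: 9×9×9 = 729 voxels
after view 1 [x-axis, 41 of 81 cells solid] → remaining = 369
after view 2 [y-axis, 30 of 81 cells solid] → remaining = 123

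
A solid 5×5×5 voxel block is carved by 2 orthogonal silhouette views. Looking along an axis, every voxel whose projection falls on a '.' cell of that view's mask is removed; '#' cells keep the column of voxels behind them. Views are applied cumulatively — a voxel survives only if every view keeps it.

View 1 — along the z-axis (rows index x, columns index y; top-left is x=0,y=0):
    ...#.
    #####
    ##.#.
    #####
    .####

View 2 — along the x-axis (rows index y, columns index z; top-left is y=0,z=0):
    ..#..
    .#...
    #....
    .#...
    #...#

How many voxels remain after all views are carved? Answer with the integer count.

full grid |V| = 125
carve view 1 (along z, XY-mask fill 18/25): 90 voxels remain
carve view 2 (along x, YZ-mask fill 6/25): 21 voxels remain

voxel count = 21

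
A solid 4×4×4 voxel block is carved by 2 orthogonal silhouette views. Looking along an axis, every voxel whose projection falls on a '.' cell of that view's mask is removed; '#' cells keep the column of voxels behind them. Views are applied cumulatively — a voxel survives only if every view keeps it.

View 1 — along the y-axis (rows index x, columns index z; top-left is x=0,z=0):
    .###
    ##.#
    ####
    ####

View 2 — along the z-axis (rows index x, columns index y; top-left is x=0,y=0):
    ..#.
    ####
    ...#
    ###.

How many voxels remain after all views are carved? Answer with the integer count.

before carving: 64 voxels (4×4×4)
[1] y-view keeps 14 columns → grid now 56
[2] z-view keeps 9 columns → grid now 31

remaining voxels: 31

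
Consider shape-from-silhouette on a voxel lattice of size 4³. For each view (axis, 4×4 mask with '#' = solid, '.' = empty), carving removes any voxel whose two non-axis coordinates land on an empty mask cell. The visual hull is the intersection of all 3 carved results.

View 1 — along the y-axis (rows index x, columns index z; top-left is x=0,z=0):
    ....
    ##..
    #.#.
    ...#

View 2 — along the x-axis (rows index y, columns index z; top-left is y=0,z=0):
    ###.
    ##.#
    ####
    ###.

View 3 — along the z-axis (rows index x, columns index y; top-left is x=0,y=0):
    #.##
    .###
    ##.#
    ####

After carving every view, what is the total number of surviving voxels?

before carving: 64 voxels (4×4×4)
after view 1 [y-axis, 5 of 16 cells solid] → remaining = 20
after view 2 [x-axis, 13 of 16 cells solid] → remaining = 17
after view 3 [z-axis, 13 of 16 cells solid] → remaining = 13

13 voxels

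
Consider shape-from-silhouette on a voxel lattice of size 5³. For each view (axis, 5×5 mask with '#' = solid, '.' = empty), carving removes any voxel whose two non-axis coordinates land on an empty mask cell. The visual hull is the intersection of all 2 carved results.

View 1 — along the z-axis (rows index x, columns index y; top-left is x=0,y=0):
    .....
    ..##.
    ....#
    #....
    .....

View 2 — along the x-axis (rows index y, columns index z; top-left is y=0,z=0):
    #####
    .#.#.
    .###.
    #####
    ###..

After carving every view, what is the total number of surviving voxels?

initial block: 5^3 = 125
step 1: project along z, AND mask (4/25) → |grid| = 20
step 2: project along x, AND mask (18/25) → |grid| = 16

remaining voxels: 16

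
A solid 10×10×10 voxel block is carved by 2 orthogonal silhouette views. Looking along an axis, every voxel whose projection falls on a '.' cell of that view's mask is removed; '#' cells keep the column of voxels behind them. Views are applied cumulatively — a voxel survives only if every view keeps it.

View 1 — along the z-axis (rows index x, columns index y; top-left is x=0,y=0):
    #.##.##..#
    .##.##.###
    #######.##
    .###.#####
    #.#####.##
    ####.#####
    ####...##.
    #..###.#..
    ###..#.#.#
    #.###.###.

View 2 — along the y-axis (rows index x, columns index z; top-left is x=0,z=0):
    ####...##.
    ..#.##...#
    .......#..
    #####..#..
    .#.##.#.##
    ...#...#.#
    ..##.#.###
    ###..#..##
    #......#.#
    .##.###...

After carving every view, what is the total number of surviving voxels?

before carving: 1000 voxels (10×10×10)
  1. axis=2 (XY plane), |mask|=71  ⇒  voxels=710
  2. axis=1 (XZ plane), |mask|=46  ⇒  voxels=315

|visual hull| = 315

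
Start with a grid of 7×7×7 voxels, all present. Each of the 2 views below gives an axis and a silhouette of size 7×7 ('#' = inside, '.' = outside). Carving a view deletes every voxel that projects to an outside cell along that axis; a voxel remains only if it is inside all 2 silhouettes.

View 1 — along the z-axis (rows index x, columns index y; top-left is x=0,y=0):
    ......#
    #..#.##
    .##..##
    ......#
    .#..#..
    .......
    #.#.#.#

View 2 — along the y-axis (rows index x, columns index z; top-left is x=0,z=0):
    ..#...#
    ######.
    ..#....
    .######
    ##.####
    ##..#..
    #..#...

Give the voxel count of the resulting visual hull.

56 voxels

start: 7×7×7 = 343 voxels
[1] z-view keeps 16 columns → grid now 112
[2] y-view keeps 26 columns → grid now 56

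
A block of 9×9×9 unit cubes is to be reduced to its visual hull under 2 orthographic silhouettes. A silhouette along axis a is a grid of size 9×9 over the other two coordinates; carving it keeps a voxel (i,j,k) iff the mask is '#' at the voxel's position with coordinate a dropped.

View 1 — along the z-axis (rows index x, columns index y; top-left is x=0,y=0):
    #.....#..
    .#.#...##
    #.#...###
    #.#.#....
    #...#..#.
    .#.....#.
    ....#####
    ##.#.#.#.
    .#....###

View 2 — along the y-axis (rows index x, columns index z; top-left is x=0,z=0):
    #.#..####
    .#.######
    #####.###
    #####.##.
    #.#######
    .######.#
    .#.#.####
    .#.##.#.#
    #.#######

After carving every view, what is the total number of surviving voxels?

remaining voxels: 226

initial block: 9^3 = 729
after view 1 [z-axis, 33 of 81 cells solid] → remaining = 297
after view 2 [y-axis, 62 of 81 cells solid] → remaining = 226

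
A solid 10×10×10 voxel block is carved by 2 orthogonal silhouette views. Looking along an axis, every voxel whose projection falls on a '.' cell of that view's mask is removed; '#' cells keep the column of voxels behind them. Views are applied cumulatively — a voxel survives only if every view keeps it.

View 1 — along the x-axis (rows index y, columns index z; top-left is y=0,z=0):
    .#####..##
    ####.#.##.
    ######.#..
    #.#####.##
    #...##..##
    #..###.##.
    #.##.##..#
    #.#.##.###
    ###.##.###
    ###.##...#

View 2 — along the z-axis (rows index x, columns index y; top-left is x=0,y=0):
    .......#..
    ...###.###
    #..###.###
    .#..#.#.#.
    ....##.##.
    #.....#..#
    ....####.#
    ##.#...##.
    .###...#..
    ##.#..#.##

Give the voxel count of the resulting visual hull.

start: 10×10×10 = 1000 voxels
carve view 1 (along x, YZ-mask fill 67/100): 670 voxels remain
carve view 2 (along z, XY-mask fill 45/100): 303 voxels remain

remaining voxels: 303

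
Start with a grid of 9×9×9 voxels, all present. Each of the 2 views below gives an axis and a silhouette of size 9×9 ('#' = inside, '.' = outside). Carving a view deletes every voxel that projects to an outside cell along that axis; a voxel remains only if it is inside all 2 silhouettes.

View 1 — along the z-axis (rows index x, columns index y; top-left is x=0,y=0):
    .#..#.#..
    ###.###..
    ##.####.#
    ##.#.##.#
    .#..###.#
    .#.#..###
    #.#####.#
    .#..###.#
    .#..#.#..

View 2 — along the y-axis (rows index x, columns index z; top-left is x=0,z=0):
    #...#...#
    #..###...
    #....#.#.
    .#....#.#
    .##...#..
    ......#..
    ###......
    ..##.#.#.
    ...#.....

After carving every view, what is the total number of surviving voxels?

remaining voxels: 136

initial block: 9^3 = 729
[1] z-view keeps 47 columns → grid now 423
[2] y-view keeps 25 columns → grid now 136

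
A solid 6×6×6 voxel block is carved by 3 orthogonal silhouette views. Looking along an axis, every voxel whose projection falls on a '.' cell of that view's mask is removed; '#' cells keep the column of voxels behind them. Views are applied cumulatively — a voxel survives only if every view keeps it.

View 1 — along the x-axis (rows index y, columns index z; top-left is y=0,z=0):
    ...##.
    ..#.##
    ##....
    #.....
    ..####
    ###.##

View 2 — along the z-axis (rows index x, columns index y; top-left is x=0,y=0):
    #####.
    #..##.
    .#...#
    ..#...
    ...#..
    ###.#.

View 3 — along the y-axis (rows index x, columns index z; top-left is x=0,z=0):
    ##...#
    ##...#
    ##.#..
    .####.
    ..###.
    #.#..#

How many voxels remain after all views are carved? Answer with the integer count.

initial block: 6^3 = 216
V1 x: intersect with YZ mask (17 set) -- 102 left
V2 z: intersect with XY mask (16 set) -- 41 left
V3 y: intersect with XZ mask (19 set) -- 15 left

|visual hull| = 15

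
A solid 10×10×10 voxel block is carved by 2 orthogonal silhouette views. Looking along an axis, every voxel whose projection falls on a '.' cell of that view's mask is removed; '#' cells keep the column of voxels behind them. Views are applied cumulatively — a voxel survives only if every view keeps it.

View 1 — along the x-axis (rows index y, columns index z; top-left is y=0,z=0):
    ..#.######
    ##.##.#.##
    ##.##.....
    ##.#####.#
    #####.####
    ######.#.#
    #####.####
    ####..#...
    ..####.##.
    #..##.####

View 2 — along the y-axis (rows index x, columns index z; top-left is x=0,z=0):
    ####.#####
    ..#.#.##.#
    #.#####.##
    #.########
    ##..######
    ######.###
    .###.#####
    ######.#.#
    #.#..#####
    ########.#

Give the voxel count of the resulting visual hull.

|visual hull| = 553

start: 10×10×10 = 1000 voxels
[1] x-view keeps 70 columns → grid now 700
[2] y-view keeps 80 columns → grid now 553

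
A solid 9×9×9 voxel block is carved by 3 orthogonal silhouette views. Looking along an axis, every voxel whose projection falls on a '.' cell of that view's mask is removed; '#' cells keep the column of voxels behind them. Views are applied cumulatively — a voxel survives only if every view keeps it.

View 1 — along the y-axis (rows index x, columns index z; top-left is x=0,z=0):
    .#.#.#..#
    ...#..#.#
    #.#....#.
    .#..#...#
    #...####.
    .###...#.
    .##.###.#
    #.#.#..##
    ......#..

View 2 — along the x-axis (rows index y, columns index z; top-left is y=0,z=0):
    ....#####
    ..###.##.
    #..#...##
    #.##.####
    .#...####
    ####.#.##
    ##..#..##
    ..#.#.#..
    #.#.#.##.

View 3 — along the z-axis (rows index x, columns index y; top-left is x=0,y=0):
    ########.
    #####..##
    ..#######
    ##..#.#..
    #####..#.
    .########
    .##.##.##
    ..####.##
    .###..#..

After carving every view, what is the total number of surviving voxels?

129 voxels

start: 9×9×9 = 729 voxels
  1. axis=1 (XZ plane), |mask|=34  ⇒  voxels=306
  2. axis=0 (YZ plane), |mask|=46  ⇒  voxels=177
  3. axis=2 (XY plane), |mask|=56  ⇒  voxels=129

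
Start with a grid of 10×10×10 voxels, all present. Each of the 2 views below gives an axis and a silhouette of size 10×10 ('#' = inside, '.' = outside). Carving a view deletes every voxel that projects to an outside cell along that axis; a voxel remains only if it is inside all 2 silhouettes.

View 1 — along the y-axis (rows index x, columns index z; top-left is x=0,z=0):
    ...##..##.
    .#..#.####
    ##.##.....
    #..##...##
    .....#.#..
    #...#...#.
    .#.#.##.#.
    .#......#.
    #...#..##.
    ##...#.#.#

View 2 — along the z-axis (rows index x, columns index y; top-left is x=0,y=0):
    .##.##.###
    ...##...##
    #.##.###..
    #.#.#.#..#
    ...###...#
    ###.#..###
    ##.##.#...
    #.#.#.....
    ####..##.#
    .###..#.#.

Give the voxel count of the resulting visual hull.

full grid |V| = 1000
after view 1 [y-axis, 40 of 100 cells solid] → remaining = 400
after view 2 [z-axis, 53 of 100 cells solid] → remaining = 214

|visual hull| = 214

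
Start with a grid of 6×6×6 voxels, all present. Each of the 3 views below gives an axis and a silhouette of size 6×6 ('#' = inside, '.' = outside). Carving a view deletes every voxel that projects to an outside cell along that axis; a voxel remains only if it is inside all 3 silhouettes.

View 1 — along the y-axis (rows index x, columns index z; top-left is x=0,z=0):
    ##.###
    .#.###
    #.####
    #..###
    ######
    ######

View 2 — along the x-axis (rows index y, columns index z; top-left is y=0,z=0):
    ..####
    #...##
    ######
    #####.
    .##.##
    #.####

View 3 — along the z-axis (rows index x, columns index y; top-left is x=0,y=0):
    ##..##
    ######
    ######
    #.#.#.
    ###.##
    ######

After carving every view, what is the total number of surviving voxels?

|visual hull| = 113

start: 6×6×6 = 216 voxels
V1 y: intersect with XZ mask (30 set) -- 180 left
V2 x: intersect with YZ mask (27 set) -- 137 left
V3 z: intersect with XY mask (30 set) -- 113 left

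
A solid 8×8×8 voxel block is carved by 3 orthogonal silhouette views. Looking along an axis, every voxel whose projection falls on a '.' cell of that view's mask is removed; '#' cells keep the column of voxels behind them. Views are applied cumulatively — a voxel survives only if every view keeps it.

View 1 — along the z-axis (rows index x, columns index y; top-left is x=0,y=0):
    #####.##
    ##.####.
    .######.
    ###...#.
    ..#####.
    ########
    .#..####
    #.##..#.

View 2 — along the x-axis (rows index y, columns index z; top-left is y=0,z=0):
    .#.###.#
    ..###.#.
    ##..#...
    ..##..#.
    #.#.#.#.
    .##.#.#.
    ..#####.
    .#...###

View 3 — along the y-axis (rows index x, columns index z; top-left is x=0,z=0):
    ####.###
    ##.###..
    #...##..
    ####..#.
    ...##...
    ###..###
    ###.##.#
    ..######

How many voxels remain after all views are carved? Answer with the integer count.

110 voxels

start: 8×8×8 = 512 voxels
step 1: project along z, AND mask (45/64) → |grid| = 360
step 2: project along x, AND mask (32/64) → |grid| = 181
step 3: project along y, AND mask (40/64) → |grid| = 110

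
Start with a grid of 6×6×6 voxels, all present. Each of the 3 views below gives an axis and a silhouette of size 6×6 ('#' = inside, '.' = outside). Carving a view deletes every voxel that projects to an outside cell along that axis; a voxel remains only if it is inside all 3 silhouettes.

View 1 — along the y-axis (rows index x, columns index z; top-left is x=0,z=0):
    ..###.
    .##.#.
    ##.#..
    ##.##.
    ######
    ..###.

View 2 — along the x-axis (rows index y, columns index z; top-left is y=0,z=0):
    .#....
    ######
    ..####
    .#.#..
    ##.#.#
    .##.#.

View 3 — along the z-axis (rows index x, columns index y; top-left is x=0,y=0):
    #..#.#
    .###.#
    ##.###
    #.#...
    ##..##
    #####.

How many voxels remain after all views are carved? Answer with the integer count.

before carving: 216 voxels (6×6×6)
V1 y: intersect with XZ mask (22 set) -- 132 left
V2 x: intersect with YZ mask (20 set) -- 76 left
V3 z: intersect with XY mask (23 set) -- 47 left

|visual hull| = 47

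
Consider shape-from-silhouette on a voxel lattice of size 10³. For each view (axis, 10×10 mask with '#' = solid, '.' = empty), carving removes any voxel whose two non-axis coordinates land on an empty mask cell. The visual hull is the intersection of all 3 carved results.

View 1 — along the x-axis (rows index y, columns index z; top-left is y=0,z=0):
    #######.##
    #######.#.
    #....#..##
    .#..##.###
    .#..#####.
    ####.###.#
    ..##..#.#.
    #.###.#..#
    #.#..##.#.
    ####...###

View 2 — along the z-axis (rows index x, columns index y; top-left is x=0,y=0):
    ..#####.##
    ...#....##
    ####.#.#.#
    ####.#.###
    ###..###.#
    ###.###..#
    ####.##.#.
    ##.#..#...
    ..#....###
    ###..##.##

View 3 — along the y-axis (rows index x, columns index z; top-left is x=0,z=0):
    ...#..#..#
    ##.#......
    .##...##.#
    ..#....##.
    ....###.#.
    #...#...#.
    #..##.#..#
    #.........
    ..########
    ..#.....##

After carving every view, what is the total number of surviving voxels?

full grid |V| = 1000
[1] x-view keeps 63 columns → grid now 630
[2] z-view keeps 61 columns → grid now 389
[3] y-view keeps 38 columns → grid now 141

|visual hull| = 141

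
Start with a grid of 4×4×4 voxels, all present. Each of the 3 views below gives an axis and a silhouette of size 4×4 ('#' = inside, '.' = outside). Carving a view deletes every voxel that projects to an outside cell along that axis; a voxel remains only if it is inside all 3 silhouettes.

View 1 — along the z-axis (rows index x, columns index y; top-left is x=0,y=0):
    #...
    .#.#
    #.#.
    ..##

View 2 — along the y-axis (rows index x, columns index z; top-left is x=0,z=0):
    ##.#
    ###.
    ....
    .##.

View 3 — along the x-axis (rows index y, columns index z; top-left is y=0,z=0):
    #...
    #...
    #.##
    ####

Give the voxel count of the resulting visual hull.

full grid |V| = 64
step 1: project along z, AND mask (7/16) → |grid| = 28
step 2: project along y, AND mask (8/16) → |grid| = 13
step 3: project along x, AND mask (9/16) → |grid| = 8

voxel count = 8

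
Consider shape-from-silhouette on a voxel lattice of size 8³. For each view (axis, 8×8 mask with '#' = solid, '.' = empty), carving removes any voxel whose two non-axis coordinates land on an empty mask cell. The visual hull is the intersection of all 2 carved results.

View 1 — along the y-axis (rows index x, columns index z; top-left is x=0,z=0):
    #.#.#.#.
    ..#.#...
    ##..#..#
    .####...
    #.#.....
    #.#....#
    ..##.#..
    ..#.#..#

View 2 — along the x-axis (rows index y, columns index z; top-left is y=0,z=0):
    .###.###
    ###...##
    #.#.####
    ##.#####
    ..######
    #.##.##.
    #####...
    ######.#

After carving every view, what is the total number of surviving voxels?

before carving: 512 voxels (8×8×8)
[1] y-view keeps 25 columns → grid now 200
[2] x-view keeps 47 columns → grid now 150

voxel count = 150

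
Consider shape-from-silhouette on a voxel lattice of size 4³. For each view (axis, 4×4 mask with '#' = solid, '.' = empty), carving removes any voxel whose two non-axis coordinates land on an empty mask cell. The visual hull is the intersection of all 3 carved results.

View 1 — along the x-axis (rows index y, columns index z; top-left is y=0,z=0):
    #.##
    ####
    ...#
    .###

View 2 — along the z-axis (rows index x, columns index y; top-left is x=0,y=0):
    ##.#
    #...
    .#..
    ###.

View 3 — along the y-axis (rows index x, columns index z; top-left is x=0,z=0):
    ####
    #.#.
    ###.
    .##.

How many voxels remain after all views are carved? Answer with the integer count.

before carving: 64 voxels (4×4×4)
carve view 1 (along x, YZ-mask fill 11/16): 44 voxels remain
carve view 2 (along z, XY-mask fill 8/16): 25 voxels remain
carve view 3 (along y, XZ-mask fill 11/16): 18 voxels remain

18 voxels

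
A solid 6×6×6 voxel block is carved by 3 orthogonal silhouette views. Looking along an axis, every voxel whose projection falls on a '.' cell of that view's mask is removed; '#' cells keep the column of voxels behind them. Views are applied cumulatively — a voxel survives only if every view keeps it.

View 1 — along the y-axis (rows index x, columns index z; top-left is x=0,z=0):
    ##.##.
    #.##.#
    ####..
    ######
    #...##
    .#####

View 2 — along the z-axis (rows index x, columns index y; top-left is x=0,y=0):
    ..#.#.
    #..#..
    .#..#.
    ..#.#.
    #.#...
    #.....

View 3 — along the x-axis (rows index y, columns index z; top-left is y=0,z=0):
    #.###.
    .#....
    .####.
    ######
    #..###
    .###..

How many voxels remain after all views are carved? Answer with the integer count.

voxel count = 30

start: 6×6×6 = 216 voxels
after view 1 [y-axis, 26 of 36 cells solid] → remaining = 156
after view 2 [z-axis, 11 of 36 cells solid] → remaining = 47
after view 3 [x-axis, 22 of 36 cells solid] → remaining = 30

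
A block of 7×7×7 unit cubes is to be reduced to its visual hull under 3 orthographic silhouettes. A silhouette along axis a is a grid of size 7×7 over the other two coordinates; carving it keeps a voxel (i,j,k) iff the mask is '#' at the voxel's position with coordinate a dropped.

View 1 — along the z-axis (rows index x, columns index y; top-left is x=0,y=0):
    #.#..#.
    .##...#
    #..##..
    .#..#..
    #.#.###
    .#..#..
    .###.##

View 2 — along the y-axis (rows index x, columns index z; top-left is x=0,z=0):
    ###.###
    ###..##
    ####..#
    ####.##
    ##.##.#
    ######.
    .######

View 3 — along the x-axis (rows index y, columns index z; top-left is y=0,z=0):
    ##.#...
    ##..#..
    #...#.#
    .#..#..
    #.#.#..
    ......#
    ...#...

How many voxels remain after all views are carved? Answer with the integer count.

full grid |V| = 343
after view 1 [z-axis, 23 of 49 cells solid] → remaining = 161
after view 2 [y-axis, 39 of 49 cells solid] → remaining = 127
after view 3 [x-axis, 16 of 49 cells solid] → remaining = 44

remaining voxels: 44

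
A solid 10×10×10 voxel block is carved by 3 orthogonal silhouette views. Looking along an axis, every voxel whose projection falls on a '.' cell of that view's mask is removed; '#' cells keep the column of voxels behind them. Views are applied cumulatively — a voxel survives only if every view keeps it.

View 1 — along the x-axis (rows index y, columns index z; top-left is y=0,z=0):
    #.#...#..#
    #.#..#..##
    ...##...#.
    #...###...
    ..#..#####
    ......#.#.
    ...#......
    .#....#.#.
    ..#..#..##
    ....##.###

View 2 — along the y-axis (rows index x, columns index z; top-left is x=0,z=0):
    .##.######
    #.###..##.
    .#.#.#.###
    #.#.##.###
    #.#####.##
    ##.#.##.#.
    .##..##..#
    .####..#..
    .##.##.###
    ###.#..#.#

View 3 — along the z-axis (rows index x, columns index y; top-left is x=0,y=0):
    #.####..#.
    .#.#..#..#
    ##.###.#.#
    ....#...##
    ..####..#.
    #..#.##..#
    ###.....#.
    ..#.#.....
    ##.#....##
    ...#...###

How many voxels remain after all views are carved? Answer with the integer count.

start: 10×10×10 = 1000 voxels
  1. axis=0 (YZ plane), |mask|=37  ⇒  voxels=370
  2. axis=1 (XZ plane), |mask|=64  ⇒  voxels=238
  3. axis=2 (XY plane), |mask|=45  ⇒  voxels=125

voxel count = 125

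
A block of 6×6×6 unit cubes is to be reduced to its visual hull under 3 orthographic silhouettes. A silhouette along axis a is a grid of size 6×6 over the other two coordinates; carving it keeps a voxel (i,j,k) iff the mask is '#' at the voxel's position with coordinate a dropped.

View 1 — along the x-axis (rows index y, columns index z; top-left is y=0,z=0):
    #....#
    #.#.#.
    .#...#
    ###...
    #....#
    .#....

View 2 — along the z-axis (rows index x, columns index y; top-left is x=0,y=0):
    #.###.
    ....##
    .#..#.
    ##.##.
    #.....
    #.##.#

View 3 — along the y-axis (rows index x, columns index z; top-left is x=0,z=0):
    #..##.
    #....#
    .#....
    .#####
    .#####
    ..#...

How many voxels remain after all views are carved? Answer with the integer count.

remaining voxels: 13

start: 6×6×6 = 216 voxels
V1 x: intersect with YZ mask (13 set) -- 78 left
V2 z: intersect with XY mask (17 set) -- 37 left
V3 y: intersect with XZ mask (17 set) -- 13 left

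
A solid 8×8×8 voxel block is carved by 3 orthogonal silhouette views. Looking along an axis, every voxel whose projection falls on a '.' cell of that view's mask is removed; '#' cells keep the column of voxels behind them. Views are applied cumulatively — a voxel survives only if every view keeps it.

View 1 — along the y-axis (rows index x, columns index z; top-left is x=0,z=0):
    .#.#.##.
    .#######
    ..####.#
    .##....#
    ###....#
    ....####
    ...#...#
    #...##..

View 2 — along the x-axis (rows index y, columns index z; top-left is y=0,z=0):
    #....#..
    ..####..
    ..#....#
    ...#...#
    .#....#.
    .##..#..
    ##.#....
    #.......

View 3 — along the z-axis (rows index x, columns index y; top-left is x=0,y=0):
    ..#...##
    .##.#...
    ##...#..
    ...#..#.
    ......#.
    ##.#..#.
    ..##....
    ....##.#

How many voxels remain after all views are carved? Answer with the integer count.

|visual hull| = 30

start: 8×8×8 = 512 voxels
step 1: project along y, AND mask (32/64) → |grid| = 256
step 2: project along x, AND mask (19/64) → |grid| = 76
step 3: project along z, AND mask (21/64) → |grid| = 30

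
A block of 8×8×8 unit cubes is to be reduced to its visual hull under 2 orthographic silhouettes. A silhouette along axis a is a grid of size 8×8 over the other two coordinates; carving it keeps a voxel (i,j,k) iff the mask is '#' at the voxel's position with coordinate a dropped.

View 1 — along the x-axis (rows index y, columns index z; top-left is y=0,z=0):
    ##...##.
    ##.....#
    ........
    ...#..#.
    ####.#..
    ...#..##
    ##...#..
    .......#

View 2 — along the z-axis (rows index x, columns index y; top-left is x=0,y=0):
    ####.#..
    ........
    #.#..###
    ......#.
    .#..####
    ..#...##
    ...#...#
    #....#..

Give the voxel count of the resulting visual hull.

full grid |V| = 512
[1] x-view keeps 21 columns → grid now 168
[2] z-view keeps 23 columns → grid now 55

voxel count = 55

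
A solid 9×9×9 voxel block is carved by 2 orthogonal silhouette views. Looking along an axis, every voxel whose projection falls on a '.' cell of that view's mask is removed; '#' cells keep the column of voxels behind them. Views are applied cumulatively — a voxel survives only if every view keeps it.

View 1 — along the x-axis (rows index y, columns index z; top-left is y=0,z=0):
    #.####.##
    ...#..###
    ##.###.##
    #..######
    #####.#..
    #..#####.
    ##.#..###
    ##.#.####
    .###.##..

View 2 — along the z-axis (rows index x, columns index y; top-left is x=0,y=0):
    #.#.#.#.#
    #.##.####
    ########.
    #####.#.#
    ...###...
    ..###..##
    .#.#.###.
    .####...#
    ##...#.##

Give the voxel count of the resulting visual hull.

full grid |V| = 729
carve view 1 (along x, YZ-mask fill 55/81): 495 voxels remain
carve view 2 (along z, XY-mask fill 50/81): 307 voxels remain

voxel count = 307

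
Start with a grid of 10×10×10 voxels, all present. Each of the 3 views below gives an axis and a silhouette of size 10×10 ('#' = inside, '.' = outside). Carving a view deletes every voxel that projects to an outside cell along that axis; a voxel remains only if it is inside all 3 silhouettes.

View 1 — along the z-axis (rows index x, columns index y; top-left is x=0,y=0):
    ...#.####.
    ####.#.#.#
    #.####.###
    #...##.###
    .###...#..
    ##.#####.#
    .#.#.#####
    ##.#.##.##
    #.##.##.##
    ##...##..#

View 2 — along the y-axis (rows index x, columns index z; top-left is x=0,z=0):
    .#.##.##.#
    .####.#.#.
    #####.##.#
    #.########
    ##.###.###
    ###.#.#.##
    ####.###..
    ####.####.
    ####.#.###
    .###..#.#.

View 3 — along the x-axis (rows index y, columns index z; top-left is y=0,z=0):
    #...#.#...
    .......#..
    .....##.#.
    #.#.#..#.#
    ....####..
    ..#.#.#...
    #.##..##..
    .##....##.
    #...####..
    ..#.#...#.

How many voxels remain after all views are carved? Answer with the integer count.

start: 10×10×10 = 1000 voxels
  1. axis=2 (XY plane), |mask|=64  ⇒  voxels=640
  2. axis=1 (XZ plane), |mask|=72  ⇒  voxels=464
  3. axis=0 (YZ plane), |mask|=36  ⇒  voxels=167

voxel count = 167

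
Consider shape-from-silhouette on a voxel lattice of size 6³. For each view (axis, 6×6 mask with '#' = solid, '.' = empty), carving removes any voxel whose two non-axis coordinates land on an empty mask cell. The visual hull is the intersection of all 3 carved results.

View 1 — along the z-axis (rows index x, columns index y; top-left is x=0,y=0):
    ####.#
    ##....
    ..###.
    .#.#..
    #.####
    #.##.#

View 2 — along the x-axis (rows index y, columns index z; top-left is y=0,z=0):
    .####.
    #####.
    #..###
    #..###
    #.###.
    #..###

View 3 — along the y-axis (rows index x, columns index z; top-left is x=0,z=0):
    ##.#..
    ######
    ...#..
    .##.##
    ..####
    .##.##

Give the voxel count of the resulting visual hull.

full grid |V| = 216
  1. axis=2 (XY plane), |mask|=21  ⇒  voxels=126
  2. axis=0 (YZ plane), |mask|=25  ⇒  voxels=87
  3. axis=1 (XZ plane), |mask|=22  ⇒  voxels=52

|visual hull| = 52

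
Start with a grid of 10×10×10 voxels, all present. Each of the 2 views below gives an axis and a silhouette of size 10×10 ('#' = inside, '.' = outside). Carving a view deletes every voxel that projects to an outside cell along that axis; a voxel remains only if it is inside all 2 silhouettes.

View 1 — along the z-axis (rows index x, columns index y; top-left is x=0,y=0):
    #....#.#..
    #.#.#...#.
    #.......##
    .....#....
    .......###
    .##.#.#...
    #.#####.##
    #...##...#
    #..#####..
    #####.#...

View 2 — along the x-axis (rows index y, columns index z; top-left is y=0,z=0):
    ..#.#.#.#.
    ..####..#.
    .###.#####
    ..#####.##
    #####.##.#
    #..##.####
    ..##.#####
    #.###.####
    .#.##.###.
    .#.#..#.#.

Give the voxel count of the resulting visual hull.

266 voxels

start: 10×10×10 = 1000 voxels
[1] z-view keeps 42 columns → grid now 420
[2] x-view keeps 64 columns → grid now 266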